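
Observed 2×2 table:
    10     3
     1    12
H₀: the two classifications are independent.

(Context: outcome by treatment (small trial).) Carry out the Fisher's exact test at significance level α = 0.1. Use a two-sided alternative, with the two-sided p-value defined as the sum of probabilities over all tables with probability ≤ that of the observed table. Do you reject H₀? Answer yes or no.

reject H₀: yes

Margins: r₁=13, r₂=13, c₁=11, c₂=15, n=26
p_obs = C(13,10)·C(13,1)/C(26,11); sum pmf over tables with pmf ≤ p_obs
p-value (two-sided) = 0.00098
At α=0.1: p < α → reject H₀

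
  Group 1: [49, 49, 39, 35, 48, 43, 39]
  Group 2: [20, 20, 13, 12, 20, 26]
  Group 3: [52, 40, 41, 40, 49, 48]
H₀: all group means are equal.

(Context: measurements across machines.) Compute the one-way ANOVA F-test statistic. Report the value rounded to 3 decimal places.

test statistic = 45.787

Group means [43.14, 18.50, 45.00], grand mean 35.947
SSB = Σnᵢ(x̄ᵢ−x̄)² = 2680.590; SSW = ΣΣ(x−x̄ᵢ)² = 468.357
MSB = 2680.590/2 = 1340.2951; MSW = 468.357/16 = 29.2723
F = MSB/MSW = 45.7871
df = (2, 16)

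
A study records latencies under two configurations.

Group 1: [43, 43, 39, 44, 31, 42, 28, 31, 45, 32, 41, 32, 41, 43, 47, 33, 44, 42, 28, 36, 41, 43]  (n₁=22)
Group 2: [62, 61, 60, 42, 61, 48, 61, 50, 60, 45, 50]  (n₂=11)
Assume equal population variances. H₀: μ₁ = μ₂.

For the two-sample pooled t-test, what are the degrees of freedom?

degrees of freedom = 31

df = n₁ + n₂ − 2 = 22 + 11 − 2 = 31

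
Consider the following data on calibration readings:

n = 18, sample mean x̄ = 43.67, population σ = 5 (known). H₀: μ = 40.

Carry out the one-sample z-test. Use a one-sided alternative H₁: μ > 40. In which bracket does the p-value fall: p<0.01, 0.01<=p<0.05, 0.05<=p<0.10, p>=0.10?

p-value bracket: p<0.01

SE = σ/√n = 5/√18 = 1.1785
z = (x̄−μ₀)/SE = (43.67−40)/1.1785 = 3.1141
p-value (one-sided, H₁ greater) = 0.00092
→ bracket: p<0.01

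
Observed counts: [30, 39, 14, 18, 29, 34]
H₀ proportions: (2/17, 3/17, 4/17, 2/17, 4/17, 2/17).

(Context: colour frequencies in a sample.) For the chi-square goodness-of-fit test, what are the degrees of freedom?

df = k − 1 = 6 − 1 = 5

degrees of freedom = 5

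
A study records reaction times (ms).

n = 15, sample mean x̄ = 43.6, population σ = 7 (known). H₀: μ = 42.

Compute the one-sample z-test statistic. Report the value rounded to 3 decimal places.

SE = σ/√n = 7/√15 = 1.8074
z = (x̄−μ₀)/SE = (43.6−42)/1.8074 = 0.8853

test statistic = 0.885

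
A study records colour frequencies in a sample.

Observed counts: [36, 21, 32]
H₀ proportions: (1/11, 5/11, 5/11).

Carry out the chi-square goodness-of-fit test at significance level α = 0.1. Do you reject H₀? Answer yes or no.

n = 89; E_i = n·p_i = [8.09, 40.45, 40.45]
χ² = (36−8.09)²/8.09 + (21−40.45)²/40.45 + (32−40.45)²/40.45 = 107.3933
df = 2
p-value (upper-tail) = 0.00000
At α=0.1: p < α → reject H₀

reject H₀: yes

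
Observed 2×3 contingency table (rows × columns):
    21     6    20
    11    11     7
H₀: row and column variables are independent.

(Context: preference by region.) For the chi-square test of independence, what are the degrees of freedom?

degrees of freedom = 2

df = (r−1)(c−1) = (2−1)·(3−1) = 2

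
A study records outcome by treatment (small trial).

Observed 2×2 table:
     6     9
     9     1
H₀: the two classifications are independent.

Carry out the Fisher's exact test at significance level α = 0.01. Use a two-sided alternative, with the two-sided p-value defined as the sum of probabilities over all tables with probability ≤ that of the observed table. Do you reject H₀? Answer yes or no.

reject H₀: no

Margins: r₁=15, r₂=10, c₁=15, c₂=10, n=25
p_obs = C(15,6)·C(10,9)/C(25,15); sum pmf over tables with pmf ≤ p_obs
p-value (two-sided) = 0.01772
At α=0.01: p ≥ α → fail to reject H₀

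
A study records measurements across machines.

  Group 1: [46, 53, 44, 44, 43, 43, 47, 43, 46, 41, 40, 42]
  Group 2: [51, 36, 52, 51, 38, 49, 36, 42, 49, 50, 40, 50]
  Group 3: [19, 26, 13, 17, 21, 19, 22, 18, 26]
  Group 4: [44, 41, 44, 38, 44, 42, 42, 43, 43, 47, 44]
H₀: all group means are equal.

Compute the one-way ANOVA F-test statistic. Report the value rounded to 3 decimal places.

test statistic = 72.965

Group means [44.33, 45.33, 20.11, 42.91], grand mean 39.295
SSB = Σnᵢ(x̄ᵢ−x̄)² = 4198.028; SSW = ΣΣ(x−x̄ᵢ)² = 767.131
MSB = 4198.028/3 = 1399.3426; MSW = 767.131/40 = 19.1783
F = MSB/MSW = 72.9650
df = (3, 40)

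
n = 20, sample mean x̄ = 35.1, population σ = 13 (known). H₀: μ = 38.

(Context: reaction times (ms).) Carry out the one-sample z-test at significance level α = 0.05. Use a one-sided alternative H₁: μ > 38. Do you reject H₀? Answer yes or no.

reject H₀: no

SE = σ/√n = 13/√20 = 2.9069
z = (x̄−μ₀)/SE = (35.1−38)/2.9069 = -0.9976
p-value (one-sided, H₁ greater) = 0.84077
At α=0.05: p ≥ α → fail to reject H₀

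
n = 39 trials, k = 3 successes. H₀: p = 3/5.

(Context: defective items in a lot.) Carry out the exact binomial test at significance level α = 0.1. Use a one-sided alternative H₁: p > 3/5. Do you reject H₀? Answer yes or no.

Exact binomial: n=39, k=3, p₀=3/5=0.6000
P(X≥3) from Σ C(n,i)·p₀^i·(1−p₀)^(n−i)
p-value (one-sided, H₁ greater) = 1.00000
At α=0.1: p ≥ α → fail to reject H₀

reject H₀: no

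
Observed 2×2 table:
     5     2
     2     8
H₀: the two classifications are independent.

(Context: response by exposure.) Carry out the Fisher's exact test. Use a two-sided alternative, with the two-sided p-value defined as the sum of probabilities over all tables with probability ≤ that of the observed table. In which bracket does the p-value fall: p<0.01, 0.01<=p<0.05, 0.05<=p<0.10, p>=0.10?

Margins: r₁=7, r₂=10, c₁=7, c₂=10, n=17
p_obs = C(7,5)·C(10,2)/C(17,7); sum pmf over tables with pmf ≤ p_obs
p-value (two-sided) = 0.05841
→ bracket: 0.05<=p<0.10

p-value bracket: 0.05<=p<0.10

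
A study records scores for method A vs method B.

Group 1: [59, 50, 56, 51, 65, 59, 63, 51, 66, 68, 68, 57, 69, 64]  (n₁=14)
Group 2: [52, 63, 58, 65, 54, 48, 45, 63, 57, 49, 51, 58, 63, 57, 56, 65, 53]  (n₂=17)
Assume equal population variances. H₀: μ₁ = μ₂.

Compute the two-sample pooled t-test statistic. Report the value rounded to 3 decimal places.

x̄₁=60.429, s₁=6.688, n₁=14
x̄₂=56.294, s₂=6.152, n₂=17
s_p² = [13·6.688² + 16·6.152²]/29 = 40.9296
SE = √(s_p²·(1/14+1/17)) = 2.3089
t = (60.429−56.294)/2.3089 = 1.7906
df = 29

test statistic = 1.791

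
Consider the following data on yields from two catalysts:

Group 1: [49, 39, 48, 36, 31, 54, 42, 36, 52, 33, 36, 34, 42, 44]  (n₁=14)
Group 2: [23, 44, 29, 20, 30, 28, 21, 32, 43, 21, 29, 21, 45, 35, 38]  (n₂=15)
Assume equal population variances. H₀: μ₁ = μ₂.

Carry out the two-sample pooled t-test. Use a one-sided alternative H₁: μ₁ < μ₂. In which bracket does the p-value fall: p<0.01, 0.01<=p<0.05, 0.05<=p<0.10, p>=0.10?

x̄₁=41.143, s₁=7.368, n₁=14
x̄₂=30.600, s₂=8.765, n₂=15
s_p² = [13·7.368² + 14·8.765²]/27 = 65.9746
SE = √(s_p²·(1/14+1/15)) = 3.0184
t = (41.143−30.600)/3.0184 = 3.4929
df = 27
p-value (one-sided, H₁ less) = 0.99917
→ bracket: p>=0.10

p-value bracket: p>=0.10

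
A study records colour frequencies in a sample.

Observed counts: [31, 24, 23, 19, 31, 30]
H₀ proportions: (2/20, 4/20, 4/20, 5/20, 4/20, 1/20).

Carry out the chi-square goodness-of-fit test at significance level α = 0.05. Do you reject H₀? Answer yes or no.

reject H₀: yes

n = 158; E_i = n·p_i = [15.80, 31.60, 31.60, 39.50, 31.60, 7.90]
χ² = (31−15.80)²/15.80 + (24−31.60)²/31.60 + (23−31.60)²/31.60 + (19−39.50)²/39.50 + (31−31.60)²/31.60 + (30−7.90)²/7.90 = 91.2658
df = 5
p-value (upper-tail) = 0.00000
At α=0.05: p < α → reject H₀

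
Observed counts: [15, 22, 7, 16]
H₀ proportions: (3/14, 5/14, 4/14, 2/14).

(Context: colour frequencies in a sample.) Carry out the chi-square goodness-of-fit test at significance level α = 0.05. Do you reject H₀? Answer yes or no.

reject H₀: yes

n = 60; E_i = n·p_i = [12.86, 21.43, 17.14, 8.57]
χ² = (15−12.86)²/12.86 + (22−21.43)²/21.43 + (7−17.14)²/17.14 + (16−8.57)²/8.57 = 12.8117
df = 3
p-value (upper-tail) = 0.00506
At α=0.05: p < α → reject H₀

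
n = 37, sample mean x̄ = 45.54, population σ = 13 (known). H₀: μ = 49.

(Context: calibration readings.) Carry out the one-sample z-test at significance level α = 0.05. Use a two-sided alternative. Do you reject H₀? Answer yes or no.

SE = σ/√n = 13/√37 = 2.1372
z = (x̄−μ₀)/SE = (45.54−49)/2.1372 = -1.6190
p-value (two-sided) = 0.10546
At α=0.05: p ≥ α → fail to reject H₀

reject H₀: no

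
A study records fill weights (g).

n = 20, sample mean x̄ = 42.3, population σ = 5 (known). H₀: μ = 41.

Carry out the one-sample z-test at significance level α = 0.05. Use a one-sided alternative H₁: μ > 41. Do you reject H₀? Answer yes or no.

SE = σ/√n = 5/√20 = 1.1180
z = (x̄−μ₀)/SE = (42.3−41)/1.1180 = 1.1628
p-value (one-sided, H₁ greater) = 0.12246
At α=0.05: p ≥ α → fail to reject H₀

reject H₀: no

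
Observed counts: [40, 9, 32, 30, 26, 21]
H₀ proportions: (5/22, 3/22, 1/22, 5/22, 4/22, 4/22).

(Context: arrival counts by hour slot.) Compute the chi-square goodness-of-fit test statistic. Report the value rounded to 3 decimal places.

n = 158; E_i = n·p_i = [35.91, 21.55, 7.18, 35.91, 28.73, 28.73]
χ² = (40−35.91)²/35.91 + (9−21.55)²/21.55 + (32−7.18)²/7.18 + (30−35.91)²/35.91 + (26−28.73)²/28.73 + (21−28.73)²/28.73 = 96.8449
df = 5

test statistic = 96.845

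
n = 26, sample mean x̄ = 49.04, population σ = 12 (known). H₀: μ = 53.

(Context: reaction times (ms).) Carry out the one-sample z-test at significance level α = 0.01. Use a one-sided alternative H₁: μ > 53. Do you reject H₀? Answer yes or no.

SE = σ/√n = 12/√26 = 2.3534
z = (x̄−μ₀)/SE = (49.04−53)/2.3534 = -1.6827
p-value (one-sided, H₁ greater) = 0.95378
At α=0.01: p ≥ α → fail to reject H₀

reject H₀: no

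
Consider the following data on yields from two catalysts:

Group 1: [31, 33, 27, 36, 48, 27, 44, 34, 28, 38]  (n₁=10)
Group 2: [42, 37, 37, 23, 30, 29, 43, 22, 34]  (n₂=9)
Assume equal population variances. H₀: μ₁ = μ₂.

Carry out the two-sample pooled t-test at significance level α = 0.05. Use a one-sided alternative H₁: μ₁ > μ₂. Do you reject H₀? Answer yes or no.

reject H₀: no

x̄₁=34.600, s₁=7.121, n₁=10
x̄₂=33.000, s₂=7.583, n₂=9
s_p² = [9·7.121² + 8·7.583²]/17 = 53.9059
SE = √(s_p²·(1/10+1/9)) = 3.3734
t = (34.600−33.000)/3.3734 = 0.4743
df = 17
p-value (one-sided, H₁ greater) = 0.32066
At α=0.05: p ≥ α → fail to reject H₀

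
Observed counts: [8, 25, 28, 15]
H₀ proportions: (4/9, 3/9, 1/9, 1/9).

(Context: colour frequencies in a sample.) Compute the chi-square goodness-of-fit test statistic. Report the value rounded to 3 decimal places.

test statistic = 70.053

n = 76; E_i = n·p_i = [33.78, 25.33, 8.44, 8.44]
χ² = (8−33.78)²/33.78 + (25−25.33)²/25.33 + (28−8.44)²/8.44 + (15−8.44)²/8.44 = 70.0526
df = 3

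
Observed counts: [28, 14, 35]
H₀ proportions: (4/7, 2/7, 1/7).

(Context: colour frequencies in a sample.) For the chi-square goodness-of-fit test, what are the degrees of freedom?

degrees of freedom = 2

df = k − 1 = 3 − 1 = 2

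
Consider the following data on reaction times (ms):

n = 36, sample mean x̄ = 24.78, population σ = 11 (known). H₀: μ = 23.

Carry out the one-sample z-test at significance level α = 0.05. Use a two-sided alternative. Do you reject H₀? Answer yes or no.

reject H₀: no

SE = σ/√n = 11/√36 = 1.8333
z = (x̄−μ₀)/SE = (24.78−23)/1.8333 = 0.9709
p-value (two-sided) = 0.33159
At α=0.05: p ≥ α → fail to reject H₀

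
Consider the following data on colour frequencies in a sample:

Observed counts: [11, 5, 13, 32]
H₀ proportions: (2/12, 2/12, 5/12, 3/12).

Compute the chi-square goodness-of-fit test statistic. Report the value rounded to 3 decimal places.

test statistic = 27.157

n = 61; E_i = n·p_i = [10.17, 10.17, 25.42, 15.25]
χ² = (11−10.17)²/10.17 + (5−10.17)²/10.17 + (13−25.42)²/25.42 + (32−15.25)²/15.25 = 27.1574
df = 3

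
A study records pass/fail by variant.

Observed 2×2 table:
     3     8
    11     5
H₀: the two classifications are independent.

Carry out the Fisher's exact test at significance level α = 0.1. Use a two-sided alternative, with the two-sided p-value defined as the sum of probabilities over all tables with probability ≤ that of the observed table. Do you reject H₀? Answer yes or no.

reject H₀: yes

Margins: r₁=11, r₂=16, c₁=14, c₂=13, n=27
p_obs = C(11,3)·C(16,11)/C(27,14); sum pmf over tables with pmf ≤ p_obs
p-value (two-sided) = 0.05424
At α=0.1: p < α → reject H₀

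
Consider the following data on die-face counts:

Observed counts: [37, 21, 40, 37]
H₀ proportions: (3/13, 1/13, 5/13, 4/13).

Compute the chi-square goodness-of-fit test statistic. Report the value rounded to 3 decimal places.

n = 135; E_i = n·p_i = [31.15, 10.38, 51.92, 41.54]
χ² = (37−31.15)²/31.15 + (21−10.38)²/10.38 + (40−51.92)²/51.92 + (37−41.54)²/41.54 = 15.1821
df = 3

test statistic = 15.182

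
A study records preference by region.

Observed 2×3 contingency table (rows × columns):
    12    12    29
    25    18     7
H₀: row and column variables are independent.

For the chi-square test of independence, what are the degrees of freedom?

degrees of freedom = 2

df = (r−1)(c−1) = (2−1)·(3−1) = 2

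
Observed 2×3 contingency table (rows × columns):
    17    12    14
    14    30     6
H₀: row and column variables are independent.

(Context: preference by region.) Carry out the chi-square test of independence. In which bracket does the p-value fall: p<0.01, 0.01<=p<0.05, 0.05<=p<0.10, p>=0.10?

p-value bracket: p<0.01

Row totals [43, 50], col totals [31, 42, 20], n=93
χ² = (17−14.33)²/14.33 + (12−19.42)²/19.42 + (14−9.25)²/9.25 + (14−16.67)²/16.67 + (30−22.58)²/22.58 + (6−10.75)²/10.75 = 10.7386
df = 2
p-value (upper-tail) = 0.00466
→ bracket: p<0.01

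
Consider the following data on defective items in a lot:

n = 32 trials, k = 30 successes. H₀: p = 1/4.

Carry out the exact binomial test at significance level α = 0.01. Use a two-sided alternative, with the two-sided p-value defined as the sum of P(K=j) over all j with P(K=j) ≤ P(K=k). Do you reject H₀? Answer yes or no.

reject H₀: yes

Exact binomial: n=32, k=30, p₀=1/4=0.2500
P(X=j) = C(n,j)·p₀^j·(1−p₀)^(n−j); p = Σ P(X=j) over j with P(X=j) ≤ P(X=30)
p-value (two-sided) = 0.00000
At α=0.01: p < α → reject H₀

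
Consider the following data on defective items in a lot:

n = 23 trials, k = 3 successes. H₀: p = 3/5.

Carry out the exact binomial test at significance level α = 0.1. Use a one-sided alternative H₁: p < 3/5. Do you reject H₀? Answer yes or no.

reject H₀: yes

Exact binomial: n=23, k=3, p₀=3/5=0.6000
P(X≤3) from Σ C(n,i)·p₀^i·(1−p₀)^(n−i)
p-value (one-sided, H₁ less) = 0.00000
At α=0.1: p < α → reject H₀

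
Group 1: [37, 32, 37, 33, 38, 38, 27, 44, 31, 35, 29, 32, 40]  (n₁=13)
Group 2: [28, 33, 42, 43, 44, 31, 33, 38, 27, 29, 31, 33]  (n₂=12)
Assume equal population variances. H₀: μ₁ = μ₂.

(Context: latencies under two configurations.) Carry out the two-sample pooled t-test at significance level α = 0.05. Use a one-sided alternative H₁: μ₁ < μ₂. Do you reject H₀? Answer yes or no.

reject H₀: no

x̄₁=34.846, s₁=4.741, n₁=13
x̄₂=34.333, s₂=5.959, n₂=12
s_p² = [12·4.741² + 11·5.959²]/23 = 28.7113
SE = √(s_p²·(1/13+1/12)) = 2.1450
t = (34.846−34.333)/2.1450 = 0.2391
df = 23
p-value (one-sided, H₁ less) = 0.59342
At α=0.05: p ≥ α → fail to reject H₀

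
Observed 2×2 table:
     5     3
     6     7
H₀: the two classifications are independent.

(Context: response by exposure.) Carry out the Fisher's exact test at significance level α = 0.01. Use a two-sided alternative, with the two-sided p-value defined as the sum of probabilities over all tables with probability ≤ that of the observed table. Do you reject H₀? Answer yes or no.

reject H₀: no

Margins: r₁=8, r₂=13, c₁=11, c₂=10, n=21
p_obs = C(8,5)·C(13,6)/C(21,11); sum pmf over tables with pmf ≤ p_obs
p-value (two-sided) = 0.65944
At α=0.01: p ≥ α → fail to reject H₀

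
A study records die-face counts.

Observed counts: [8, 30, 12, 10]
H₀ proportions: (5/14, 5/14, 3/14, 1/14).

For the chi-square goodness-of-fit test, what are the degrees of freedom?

degrees of freedom = 3

df = k − 1 = 4 − 1 = 3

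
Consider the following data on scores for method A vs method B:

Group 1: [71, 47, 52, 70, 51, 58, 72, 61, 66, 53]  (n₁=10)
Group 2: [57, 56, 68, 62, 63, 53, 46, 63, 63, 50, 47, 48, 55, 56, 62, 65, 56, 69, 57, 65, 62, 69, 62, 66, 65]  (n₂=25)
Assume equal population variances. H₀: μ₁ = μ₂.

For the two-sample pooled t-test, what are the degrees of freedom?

df = n₁ + n₂ − 2 = 10 + 25 − 2 = 33

degrees of freedom = 33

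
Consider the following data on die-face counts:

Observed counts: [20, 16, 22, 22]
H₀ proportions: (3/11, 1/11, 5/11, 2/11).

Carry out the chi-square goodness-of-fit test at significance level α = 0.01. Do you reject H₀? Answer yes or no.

reject H₀: yes

n = 80; E_i = n·p_i = [21.82, 7.27, 36.36, 14.55]
χ² = (20−21.82)²/21.82 + (16−7.27)²/7.27 + (22−36.36)²/36.36 + (22−14.55)²/14.55 = 20.1183
df = 3
p-value (upper-tail) = 0.00016
At α=0.01: p < α → reject H₀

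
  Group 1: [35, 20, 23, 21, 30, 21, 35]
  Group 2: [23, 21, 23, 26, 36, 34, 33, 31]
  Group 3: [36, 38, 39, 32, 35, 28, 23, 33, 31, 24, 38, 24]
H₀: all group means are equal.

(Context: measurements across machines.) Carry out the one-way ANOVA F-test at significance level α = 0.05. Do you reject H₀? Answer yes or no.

reject H₀: no

Group means [26.43, 28.38, 31.75], grand mean 29.370
SSB = Σnᵢ(x̄ᵢ−x̄)² = 136.457; SSW = ΣΣ(x−x̄ᵢ)² = 879.839
MSB = 136.457/2 = 68.2285; MSW = 879.839/24 = 36.6600
F = MSB/MSW = 1.8611
df = (2, 24)
p-value (upper-tail) = 0.17725
At α=0.05: p ≥ α → fail to reject H₀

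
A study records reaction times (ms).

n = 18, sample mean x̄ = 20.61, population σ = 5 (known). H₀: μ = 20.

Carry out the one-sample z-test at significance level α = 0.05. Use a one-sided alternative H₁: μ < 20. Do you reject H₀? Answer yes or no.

SE = σ/√n = 5/√18 = 1.1785
z = (x̄−μ₀)/SE = (20.61−20)/1.1785 = 0.5176
p-value (one-sided, H₁ less) = 0.69763
At α=0.05: p ≥ α → fail to reject H₀

reject H₀: no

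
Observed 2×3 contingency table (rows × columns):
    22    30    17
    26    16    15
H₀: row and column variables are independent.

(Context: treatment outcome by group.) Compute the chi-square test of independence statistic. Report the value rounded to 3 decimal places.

Row totals [69, 57], col totals [48, 46, 32], n=126
χ² = (22−26.29)²/26.29 + (30−25.19)²/25.19 + (17−17.52)²/17.52 + (26−21.71)²/21.71 + (16−20.81)²/20.81 + (15−14.48)²/14.48 = 3.6091
df = 2

test statistic = 3.609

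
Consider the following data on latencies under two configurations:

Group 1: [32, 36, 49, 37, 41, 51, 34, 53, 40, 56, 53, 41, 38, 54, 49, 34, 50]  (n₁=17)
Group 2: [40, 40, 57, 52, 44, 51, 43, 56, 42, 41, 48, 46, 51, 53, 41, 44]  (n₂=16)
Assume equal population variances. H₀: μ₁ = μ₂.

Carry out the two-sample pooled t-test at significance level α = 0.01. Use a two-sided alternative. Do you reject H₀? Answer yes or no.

x̄₁=44.000, s₁=8.170, n₁=17
x̄₂=46.812, s₂=5.799, n₂=16
s_p² = [16·8.170² + 15·5.799²]/31 = 50.7238
SE = √(s_p²·(1/17+1/16)) = 2.4807
t = (44.000−46.812)/2.4807 = -1.1337
df = 31
p-value (two-sided) = 0.26559
At α=0.01: p ≥ α → fail to reject H₀

reject H₀: no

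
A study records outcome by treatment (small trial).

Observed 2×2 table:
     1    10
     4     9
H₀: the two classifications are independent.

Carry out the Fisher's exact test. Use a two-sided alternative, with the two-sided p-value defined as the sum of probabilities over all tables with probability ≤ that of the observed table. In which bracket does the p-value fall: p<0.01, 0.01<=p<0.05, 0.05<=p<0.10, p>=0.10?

Margins: r₁=11, r₂=13, c₁=5, c₂=19, n=24
p_obs = C(11,1)·C(13,4)/C(24,5); sum pmf over tables with pmf ≤ p_obs
p-value (two-sided) = 0.32712
→ bracket: p>=0.10

p-value bracket: p>=0.10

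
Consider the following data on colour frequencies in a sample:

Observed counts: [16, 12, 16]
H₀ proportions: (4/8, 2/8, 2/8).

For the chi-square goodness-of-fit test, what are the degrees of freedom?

degrees of freedom = 2

df = k − 1 = 3 − 1 = 2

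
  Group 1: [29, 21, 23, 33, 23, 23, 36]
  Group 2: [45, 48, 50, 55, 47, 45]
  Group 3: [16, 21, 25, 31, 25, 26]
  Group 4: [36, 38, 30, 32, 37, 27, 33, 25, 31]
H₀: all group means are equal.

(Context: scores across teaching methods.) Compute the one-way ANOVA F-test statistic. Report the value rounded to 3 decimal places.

Group means [26.86, 48.33, 24.00, 32.11], grand mean 32.536
SSB = Σnᵢ(x̄ᵢ−x̄)² = 2161.885; SSW = ΣΣ(x−x̄ᵢ)² = 561.079
MSB = 2161.885/3 = 720.6283; MSW = 561.079/24 = 23.3783
F = MSB/MSW = 30.8247
df = (3, 24)

test statistic = 30.825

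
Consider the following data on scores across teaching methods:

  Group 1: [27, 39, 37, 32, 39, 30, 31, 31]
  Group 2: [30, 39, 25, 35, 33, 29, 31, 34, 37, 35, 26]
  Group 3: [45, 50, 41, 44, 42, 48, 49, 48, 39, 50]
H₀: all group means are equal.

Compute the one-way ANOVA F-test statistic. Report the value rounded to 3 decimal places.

test statistic = 30.014

Group means [33.25, 32.18, 45.60], grand mean 37.103
SSB = Σnᵢ(x̄ᵢ−x̄)² = 1107.153; SSW = ΣΣ(x−x̄ᵢ)² = 479.536
MSB = 1107.153/2 = 553.5766; MSW = 479.536/26 = 18.4437
F = MSB/MSW = 30.0144
df = (2, 26)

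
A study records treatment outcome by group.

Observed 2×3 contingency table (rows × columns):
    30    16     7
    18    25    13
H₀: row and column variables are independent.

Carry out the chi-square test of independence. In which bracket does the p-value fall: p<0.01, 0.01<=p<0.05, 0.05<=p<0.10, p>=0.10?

p-value bracket: 0.01<=p<0.05

Row totals [53, 56], col totals [48, 41, 20], n=109
χ² = (30−23.34)²/23.34 + (16−19.94)²/19.94 + (7−9.72)²/9.72 + (18−24.66)²/24.66 + (25−21.06)²/21.06 + (13−10.28)²/10.28 = 6.6981
df = 2
p-value (upper-tail) = 0.03512
→ bracket: 0.01<=p<0.05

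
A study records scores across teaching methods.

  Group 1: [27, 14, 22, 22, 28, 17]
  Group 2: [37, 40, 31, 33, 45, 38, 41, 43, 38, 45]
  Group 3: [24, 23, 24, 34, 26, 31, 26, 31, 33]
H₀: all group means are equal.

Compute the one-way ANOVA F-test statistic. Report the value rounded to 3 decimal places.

test statistic = 28.149

Group means [21.67, 39.10, 28.00], grand mean 30.920
SSB = Σnᵢ(x̄ᵢ−x̄)² = 1259.607; SSW = ΣΣ(x−x̄ᵢ)² = 492.233
MSB = 1259.607/2 = 629.8033; MSW = 492.233/22 = 22.3742
F = MSB/MSW = 28.1486
df = (2, 22)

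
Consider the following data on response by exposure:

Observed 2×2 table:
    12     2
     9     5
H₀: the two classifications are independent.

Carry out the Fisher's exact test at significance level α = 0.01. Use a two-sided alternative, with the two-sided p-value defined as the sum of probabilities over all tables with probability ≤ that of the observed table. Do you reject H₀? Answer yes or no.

Margins: r₁=14, r₂=14, c₁=21, c₂=7, n=28
p_obs = C(14,12)·C(14,9)/C(28,21); sum pmf over tables with pmf ≤ p_obs
p-value (two-sided) = 0.38454
At α=0.01: p ≥ α → fail to reject H₀

reject H₀: no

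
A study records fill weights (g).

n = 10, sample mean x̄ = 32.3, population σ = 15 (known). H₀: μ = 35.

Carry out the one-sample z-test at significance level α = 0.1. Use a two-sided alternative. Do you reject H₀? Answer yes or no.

reject H₀: no

SE = σ/√n = 15/√10 = 4.7434
z = (x̄−μ₀)/SE = (32.3−35)/4.7434 = -0.5692
p-value (two-sided) = 0.56921
At α=0.1: p ≥ α → fail to reject H₀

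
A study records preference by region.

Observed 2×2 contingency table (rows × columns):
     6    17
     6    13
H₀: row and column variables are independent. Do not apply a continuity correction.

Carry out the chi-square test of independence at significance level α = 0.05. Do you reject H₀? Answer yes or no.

Row totals [23, 19], col totals [12, 30], n=42
χ² = (6−6.57)²/6.57 + (17−16.43)²/16.43 + (6−5.43)²/5.43 + (13−13.57)²/13.57 = 0.1538
df = 1
p-value (upper-tail) = 0.69495
At α=0.05: p ≥ α → fail to reject H₀

reject H₀: no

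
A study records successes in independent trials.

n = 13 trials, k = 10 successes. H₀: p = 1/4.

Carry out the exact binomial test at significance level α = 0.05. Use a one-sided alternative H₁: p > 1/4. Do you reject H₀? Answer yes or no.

Exact binomial: n=13, k=10, p₀=1/4=0.2500
P(X≥10) from Σ C(n,i)·p₀^i·(1−p₀)^(n−i)
p-value (one-sided, H₁ greater) = 0.00013
At α=0.05: p < α → reject H₀

reject H₀: yes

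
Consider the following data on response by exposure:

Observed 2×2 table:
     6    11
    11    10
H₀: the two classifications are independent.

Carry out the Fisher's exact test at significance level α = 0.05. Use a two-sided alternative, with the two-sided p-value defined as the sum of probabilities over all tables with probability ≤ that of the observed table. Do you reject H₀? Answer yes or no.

Margins: r₁=17, r₂=21, c₁=17, c₂=21, n=38
p_obs = C(17,6)·C(21,11)/C(38,17); sum pmf over tables with pmf ≤ p_obs
p-value (two-sided) = 0.34152
At α=0.05: p ≥ α → fail to reject H₀

reject H₀: no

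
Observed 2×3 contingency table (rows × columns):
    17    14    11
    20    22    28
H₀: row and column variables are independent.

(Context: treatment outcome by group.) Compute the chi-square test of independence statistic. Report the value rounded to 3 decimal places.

test statistic = 2.593

Row totals [42, 70], col totals [37, 36, 39], n=112
χ² = (17−13.88)²/13.88 + (14−13.50)²/13.50 + (11−14.62)²/14.62 + (20−23.12)²/23.12 + (22−22.50)²/22.50 + (28−24.38)²/24.38 = 2.5934
df = 2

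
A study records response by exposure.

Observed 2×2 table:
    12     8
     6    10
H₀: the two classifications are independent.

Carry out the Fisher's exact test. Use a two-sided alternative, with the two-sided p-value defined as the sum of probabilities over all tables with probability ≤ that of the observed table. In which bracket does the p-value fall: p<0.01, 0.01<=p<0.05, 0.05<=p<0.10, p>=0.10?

Margins: r₁=20, r₂=16, c₁=18, c₂=18, n=36
p_obs = C(20,12)·C(16,6)/C(36,18); sum pmf over tables with pmf ≤ p_obs
p-value (two-sided) = 0.31453
→ bracket: p>=0.10

p-value bracket: p>=0.10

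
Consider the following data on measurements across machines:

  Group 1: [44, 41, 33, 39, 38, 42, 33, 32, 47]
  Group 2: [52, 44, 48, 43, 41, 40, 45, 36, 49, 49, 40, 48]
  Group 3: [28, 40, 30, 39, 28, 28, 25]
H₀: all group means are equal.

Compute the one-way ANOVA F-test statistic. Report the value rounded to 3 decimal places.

test statistic = 14.734

Group means [38.78, 44.58, 31.14], grand mean 39.357
SSB = Σnᵢ(x̄ᵢ−x̄)² = 803.099; SSW = ΣΣ(x−x̄ᵢ)² = 681.329
MSB = 803.099/2 = 401.5496; MSW = 681.329/25 = 27.2532
F = MSB/MSW = 14.7340
df = (2, 25)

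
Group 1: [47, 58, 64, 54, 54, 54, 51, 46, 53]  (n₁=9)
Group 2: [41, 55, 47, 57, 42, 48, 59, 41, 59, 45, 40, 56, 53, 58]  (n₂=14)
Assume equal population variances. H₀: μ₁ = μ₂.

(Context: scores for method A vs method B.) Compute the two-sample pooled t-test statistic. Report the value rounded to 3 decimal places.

x̄₁=53.444, s₁=5.434, n₁=9
x̄₂=50.071, s₂=7.385, n₂=14
s_p² = [8·5.434² + 13·7.385²]/21 = 45.0072
SE = √(s_p²·(1/9+1/14)) = 2.8663
t = (53.444−50.071)/2.8663 = 1.1768
df = 21

test statistic = 1.177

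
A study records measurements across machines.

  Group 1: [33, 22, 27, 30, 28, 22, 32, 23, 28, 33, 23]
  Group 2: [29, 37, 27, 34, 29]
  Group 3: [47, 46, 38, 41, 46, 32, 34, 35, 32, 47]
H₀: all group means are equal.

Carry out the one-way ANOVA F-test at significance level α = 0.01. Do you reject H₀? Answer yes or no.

reject H₀: yes

Group means [27.36, 31.20, 39.80], grand mean 32.885
SSB = Σnᵢ(x̄ᵢ−x̄)² = 827.708; SSW = ΣΣ(x−x̄ᵢ)² = 620.945
MSB = 827.708/2 = 413.8542; MSW = 620.945/23 = 26.9976
F = MSB/MSW = 15.3293
df = (2, 23)
p-value (upper-tail) = 0.00006
At α=0.01: p < α → reject H₀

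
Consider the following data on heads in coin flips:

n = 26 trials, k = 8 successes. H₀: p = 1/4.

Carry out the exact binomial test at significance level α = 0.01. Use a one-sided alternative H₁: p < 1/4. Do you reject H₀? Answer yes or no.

reject H₀: no

Exact binomial: n=26, k=8, p₀=1/4=0.2500
P(X≤8) from Σ C(n,i)·p₀^i·(1−p₀)^(n−i)
p-value (one-sided, H₁ less) = 0.81955
At α=0.01: p ≥ α → fail to reject H₀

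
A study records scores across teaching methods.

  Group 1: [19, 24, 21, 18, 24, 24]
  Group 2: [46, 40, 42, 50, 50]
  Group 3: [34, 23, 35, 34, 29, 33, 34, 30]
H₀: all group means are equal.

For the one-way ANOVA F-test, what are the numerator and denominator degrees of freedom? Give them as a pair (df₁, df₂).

degrees of freedom = [2, 16]

k = 3 groups, N = 19 total
df = (k−1, N−k) = (3−1, 19−3) = (2, 16)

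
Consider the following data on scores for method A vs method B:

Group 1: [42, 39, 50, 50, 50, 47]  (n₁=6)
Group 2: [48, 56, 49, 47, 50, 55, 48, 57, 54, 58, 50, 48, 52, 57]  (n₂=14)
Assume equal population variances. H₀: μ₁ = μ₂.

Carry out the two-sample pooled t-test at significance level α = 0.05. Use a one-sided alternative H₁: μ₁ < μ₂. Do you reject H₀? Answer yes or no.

x̄₁=46.333, s₁=4.761, n₁=6
x̄₂=52.071, s₂=3.970, n₂=14
s_p² = [5·4.761² + 13·3.970²]/18 = 17.6812
SE = √(s_p²·(1/6+1/14)) = 2.0518
t = (46.333−52.071)/2.0518 = -2.7966
df = 18
p-value (one-sided, H₁ less) = 0.00596
At α=0.05: p < α → reject H₀

reject H₀: yes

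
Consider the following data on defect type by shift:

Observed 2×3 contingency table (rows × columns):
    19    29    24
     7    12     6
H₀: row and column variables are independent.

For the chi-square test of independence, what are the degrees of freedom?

df = (r−1)(c−1) = (2−1)·(3−1) = 2

degrees of freedom = 2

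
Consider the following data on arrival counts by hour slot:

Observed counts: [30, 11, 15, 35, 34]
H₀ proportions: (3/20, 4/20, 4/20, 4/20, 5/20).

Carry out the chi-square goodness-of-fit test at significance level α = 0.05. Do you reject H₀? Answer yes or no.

n = 125; E_i = n·p_i = [18.75, 25.00, 25.00, 25.00, 31.25]
χ² = (30−18.75)²/18.75 + (11−25.00)²/25.00 + (15−25.00)²/25.00 + (35−25.00)²/25.00 + (34−31.25)²/31.25 = 22.8320
df = 4
p-value (upper-tail) = 0.00014
At α=0.05: p < α → reject H₀

reject H₀: yes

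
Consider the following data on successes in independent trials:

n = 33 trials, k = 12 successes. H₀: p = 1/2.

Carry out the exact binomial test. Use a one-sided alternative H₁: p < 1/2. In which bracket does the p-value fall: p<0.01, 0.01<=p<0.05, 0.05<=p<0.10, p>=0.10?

p-value bracket: 0.05<=p<0.10

Exact binomial: n=33, k=12, p₀=1/2=0.5000
P(X≤12) from Σ C(n,i)·p₀^i·(1−p₀)^(n−i)
p-value (one-sided, H₁ less) = 0.08138
→ bracket: 0.05<=p<0.10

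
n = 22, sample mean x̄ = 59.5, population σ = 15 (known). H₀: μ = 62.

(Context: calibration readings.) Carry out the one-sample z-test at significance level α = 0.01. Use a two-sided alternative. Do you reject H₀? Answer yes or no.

reject H₀: no

SE = σ/√n = 15/√22 = 3.1980
z = (x̄−μ₀)/SE = (59.5−62)/3.1980 = -0.7817
p-value (two-sided) = 0.43437
At α=0.01: p ≥ α → fail to reject H₀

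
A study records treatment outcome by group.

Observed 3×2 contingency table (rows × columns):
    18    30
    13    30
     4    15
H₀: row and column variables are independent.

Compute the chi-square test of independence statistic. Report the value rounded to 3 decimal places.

test statistic = 1.779

Row totals [48, 43, 19], col totals [35, 75], n=110
χ² = (18−15.27)²/15.27 + (30−32.73)²/32.73 + (13−13.68)²/13.68 + (30−29.32)²/29.32 + (4−6.05)²/6.05 + (15−12.95)²/12.95 = 1.7792
df = 2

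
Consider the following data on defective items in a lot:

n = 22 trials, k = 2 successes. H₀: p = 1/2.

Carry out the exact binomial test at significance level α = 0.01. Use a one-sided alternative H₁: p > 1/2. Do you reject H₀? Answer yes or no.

Exact binomial: n=22, k=2, p₀=1/2=0.5000
P(X≥2) from Σ C(n,i)·p₀^i·(1−p₀)^(n−i)
p-value (one-sided, H₁ greater) = 0.99999
At α=0.01: p ≥ α → fail to reject H₀

reject H₀: no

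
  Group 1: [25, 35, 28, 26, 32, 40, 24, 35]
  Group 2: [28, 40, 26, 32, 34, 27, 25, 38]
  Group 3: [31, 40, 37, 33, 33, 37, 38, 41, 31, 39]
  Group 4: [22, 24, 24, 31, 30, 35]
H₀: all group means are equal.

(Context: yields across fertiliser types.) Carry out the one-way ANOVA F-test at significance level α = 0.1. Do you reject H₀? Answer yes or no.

Group means [30.62, 31.25, 36.00, 27.67], grand mean 31.906
SSB = Σnᵢ(x̄ᵢ−x̄)² = 292.010; SSW = ΣΣ(x−x̄ᵢ)² = 710.708
MSB = 292.010/3 = 97.3368; MSW = 710.708/28 = 25.3824
F = MSB/MSW = 3.8348
df = (3, 28)
p-value (upper-tail) = 0.02032
At α=0.1: p < α → reject H₀

reject H₀: yes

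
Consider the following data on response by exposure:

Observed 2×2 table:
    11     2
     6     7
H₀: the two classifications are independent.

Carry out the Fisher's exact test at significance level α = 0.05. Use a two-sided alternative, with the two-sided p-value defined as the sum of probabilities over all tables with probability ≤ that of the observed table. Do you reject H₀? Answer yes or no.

Margins: r₁=13, r₂=13, c₁=17, c₂=9, n=26
p_obs = C(13,11)·C(13,6)/C(26,17); sum pmf over tables with pmf ≤ p_obs
p-value (two-sided) = 0.09684
At α=0.05: p ≥ α → fail to reject H₀

reject H₀: no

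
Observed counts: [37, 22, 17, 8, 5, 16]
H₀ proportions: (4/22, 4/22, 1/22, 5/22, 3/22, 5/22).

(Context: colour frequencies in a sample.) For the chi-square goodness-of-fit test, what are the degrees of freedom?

df = k − 1 = 6 − 1 = 5

degrees of freedom = 5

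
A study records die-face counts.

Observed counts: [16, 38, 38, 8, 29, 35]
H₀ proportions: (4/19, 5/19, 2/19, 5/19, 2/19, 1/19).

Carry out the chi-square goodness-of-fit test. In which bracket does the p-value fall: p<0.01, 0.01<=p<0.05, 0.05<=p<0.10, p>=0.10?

n = 164; E_i = n·p_i = [34.53, 43.16, 17.26, 43.16, 17.26, 8.63]
χ² = (16−34.53)²/34.53 + (38−43.16)²/43.16 + (38−17.26)²/17.26 + (8−43.16)²/43.16 + (29−17.26)²/17.26 + (35−8.63)²/8.63 = 152.6396
df = 5
p-value (upper-tail) = 0.00000
→ bracket: p<0.01

p-value bracket: p<0.01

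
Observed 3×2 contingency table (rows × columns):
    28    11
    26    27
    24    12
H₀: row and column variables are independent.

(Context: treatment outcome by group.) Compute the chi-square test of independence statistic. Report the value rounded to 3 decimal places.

Row totals [39, 53, 36], col totals [78, 50], n=128
χ² = (28−23.77)²/23.77 + (11−15.23)²/15.23 + (26−32.30)²/32.30 + (27−20.70)²/20.70 + (24−21.94)²/21.94 + (12−14.06)²/14.06 = 5.5707
df = 2

test statistic = 5.571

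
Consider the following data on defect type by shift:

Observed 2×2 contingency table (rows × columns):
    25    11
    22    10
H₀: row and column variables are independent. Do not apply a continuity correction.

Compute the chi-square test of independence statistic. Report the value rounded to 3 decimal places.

test statistic = 0.004

Row totals [36, 32], col totals [47, 21], n=68
χ² = (25−24.88)²/24.88 + (11−11.12)²/11.12 + (22−22.12)²/22.12 + (10−9.88)²/9.88 = 0.0038
df = 1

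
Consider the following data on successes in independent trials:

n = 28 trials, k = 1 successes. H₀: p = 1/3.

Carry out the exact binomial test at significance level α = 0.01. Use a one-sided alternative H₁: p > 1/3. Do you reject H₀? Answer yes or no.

reject H₀: no

Exact binomial: n=28, k=1, p₀=1/3=0.3333
P(X≥1) from Σ C(n,i)·p₀^i·(1−p₀)^(n−i)
p-value (one-sided, H₁ greater) = 0.99999
At α=0.01: p ≥ α → fail to reject H₀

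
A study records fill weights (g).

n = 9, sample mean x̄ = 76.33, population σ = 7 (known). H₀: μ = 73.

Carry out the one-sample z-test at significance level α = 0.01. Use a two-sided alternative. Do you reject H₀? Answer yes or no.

SE = σ/√n = 7/√9 = 2.3333
z = (x̄−μ₀)/SE = (76.33−73)/2.3333 = 1.4271
p-value (two-sided) = 0.15354
At α=0.01: p ≥ α → fail to reject H₀

reject H₀: no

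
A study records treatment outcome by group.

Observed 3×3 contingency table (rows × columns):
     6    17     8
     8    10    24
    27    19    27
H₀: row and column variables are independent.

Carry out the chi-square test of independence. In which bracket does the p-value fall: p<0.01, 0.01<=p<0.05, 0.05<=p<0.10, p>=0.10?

p-value bracket: p<0.01

Row totals [31, 42, 73], col totals [41, 46, 59], n=146
χ² = (6−8.71)²/8.71 + (17−9.77)²/9.77 + (8−12.53)²/12.53 + (8−11.79)²/11.79 + (10−13.23)²/13.23 + (24−16.97)²/16.97 + (27−20.50)²/20.50 + (19−23.00)²/23.00 + (27−29.50)²/29.50 = 15.7219
df = 4
p-value (upper-tail) = 0.00342
→ bracket: p<0.01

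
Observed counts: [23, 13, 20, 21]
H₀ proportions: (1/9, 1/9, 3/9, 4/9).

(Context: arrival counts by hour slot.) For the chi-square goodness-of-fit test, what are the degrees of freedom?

degrees of freedom = 3

df = k − 1 = 4 − 1 = 3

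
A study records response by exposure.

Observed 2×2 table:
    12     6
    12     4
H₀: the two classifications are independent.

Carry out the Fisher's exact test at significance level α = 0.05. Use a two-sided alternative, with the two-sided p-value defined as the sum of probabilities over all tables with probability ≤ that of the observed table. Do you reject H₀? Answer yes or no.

reject H₀: no

Margins: r₁=18, r₂=16, c₁=24, c₂=10, n=34
p_obs = C(18,12)·C(16,12)/C(34,24); sum pmf over tables with pmf ≤ p_obs
p-value (two-sided) = 0.71459
At α=0.05: p ≥ α → fail to reject H₀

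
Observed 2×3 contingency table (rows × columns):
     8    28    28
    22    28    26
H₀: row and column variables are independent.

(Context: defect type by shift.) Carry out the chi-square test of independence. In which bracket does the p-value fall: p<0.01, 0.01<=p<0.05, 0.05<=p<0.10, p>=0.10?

p-value bracket: 0.05<=p<0.10

Row totals [64, 76], col totals [30, 56, 54], n=140
χ² = (8−13.71)²/13.71 + (28−25.60)²/25.60 + (28−24.69)²/24.69 + (22−16.29)²/16.29 + (28−30.40)²/30.40 + (26−29.31)²/29.31 = 5.6201
df = 2
p-value (upper-tail) = 0.06020
→ bracket: 0.05<=p<0.10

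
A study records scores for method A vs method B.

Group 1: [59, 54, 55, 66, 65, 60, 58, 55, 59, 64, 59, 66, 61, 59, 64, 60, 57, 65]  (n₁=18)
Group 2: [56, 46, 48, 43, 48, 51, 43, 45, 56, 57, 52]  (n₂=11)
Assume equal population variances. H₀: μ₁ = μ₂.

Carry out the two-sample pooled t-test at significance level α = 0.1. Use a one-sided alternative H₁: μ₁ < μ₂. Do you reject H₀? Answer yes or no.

reject H₀: no

x̄₁=60.333, s₁=3.881, n₁=18
x̄₂=49.545, s₂=5.203, n₂=11
s_p² = [17·3.881² + 10·5.203²]/27 = 19.5084
SE = √(s_p²·(1/18+1/11)) = 1.6904
t = (60.333−49.545)/1.6904 = 6.3820
df = 27
p-value (one-sided, H₁ less) = 1.00000
At α=0.1: p ≥ α → fail to reject H₀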